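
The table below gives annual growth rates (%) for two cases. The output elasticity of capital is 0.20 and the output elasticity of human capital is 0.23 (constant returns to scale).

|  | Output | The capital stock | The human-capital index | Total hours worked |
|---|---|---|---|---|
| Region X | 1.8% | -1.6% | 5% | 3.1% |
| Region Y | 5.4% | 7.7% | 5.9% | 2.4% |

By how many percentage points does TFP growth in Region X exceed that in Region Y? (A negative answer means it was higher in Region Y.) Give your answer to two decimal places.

-1.93 percentage points

Labor's share = 1 − 0.2 − 0.23 = 0.57.
Region X: TFP = 1.8 + 0.32 − 1.15 − 1.767 = -0.797%.
Region Y: TFP = 5.4 − 1.54 − 1.357 − 1.368 = 1.135%.
Difference = -0.797 − (1.135) = -1.932 pp.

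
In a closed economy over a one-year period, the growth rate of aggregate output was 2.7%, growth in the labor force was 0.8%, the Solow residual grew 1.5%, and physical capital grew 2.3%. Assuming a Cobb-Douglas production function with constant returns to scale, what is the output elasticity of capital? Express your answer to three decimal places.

gY = gA + α·gK + (1−α)·gL, so gY − gA − gL = α(gK − gL).
2.7 − 1.5 − 0.8 = α × (2.3 − 0.8).
0.4 = 1.5 α, so α = 0.26667.

α = 0.267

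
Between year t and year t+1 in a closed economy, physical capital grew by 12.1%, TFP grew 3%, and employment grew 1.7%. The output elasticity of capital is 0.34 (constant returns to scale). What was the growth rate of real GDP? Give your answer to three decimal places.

Labor's share = 1 − 0.34 = 0.66.
Physical capital: 0.34 × 12.1 = 4.114 pp.
Employment: 0.66 × 1.7 = 1.122 pp.
Output growth = 3 + 5.236 = 8.236%.

8.236%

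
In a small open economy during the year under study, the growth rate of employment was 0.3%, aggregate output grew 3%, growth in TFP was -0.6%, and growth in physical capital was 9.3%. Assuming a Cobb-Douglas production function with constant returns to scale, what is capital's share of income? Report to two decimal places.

0.37

gY = gA + α·gK + (1−α)·gL, so gY − gA − gL = α(gK − gL).
3 + 0.6 − 0.3 = α × (9.3 − 0.3).
3.3 = 9 α, so α = 0.3667.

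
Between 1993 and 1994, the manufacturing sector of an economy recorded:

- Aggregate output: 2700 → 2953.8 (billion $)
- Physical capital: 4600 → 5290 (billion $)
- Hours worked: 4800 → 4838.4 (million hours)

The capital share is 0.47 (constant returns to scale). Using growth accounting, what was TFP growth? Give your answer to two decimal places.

TFP growth was 1.93%.

Aggregate output growth = (2953.8 − 2700) / 2700 = 9.4%.
Physical capital growth = (5290 − 4600) / 4600 = 15%.
Hours worked growth = (4838.4 − 4800) / 4800 = 0.8%.
Labor's share = 1 − 0.47 = 0.53.
Physical capital: 0.47 × 15 = 7.05 pp.
Hours worked: 0.53 × 0.8 = 0.424 pp.
TFP growth = 9.4 − 7.474 = 1.926%.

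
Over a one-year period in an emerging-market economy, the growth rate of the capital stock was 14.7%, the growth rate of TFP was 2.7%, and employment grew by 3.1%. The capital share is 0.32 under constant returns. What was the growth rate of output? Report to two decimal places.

9.51%

Labor's share = 1 − 0.32 = 0.68.
The capital stock: 0.32 × 14.7 = 4.704 pp.
Employment: 0.68 × 3.1 = 2.108 pp.
Output growth = 2.7 + 6.812 = 9.512%.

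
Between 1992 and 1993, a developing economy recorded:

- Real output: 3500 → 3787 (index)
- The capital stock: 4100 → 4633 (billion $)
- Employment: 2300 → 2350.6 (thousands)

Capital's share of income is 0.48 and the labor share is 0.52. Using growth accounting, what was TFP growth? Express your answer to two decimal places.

Real output growth = (3787 − 3500) / 3500 = 8.2%.
The capital stock growth = (4633 − 4100) / 4100 = 13%.
Employment growth = (2350.6 − 2300) / 2300 = 2.2%.
Labor's share = 1 − 0.48 = 0.52.
The capital stock: 0.48 × 13 = 6.24 pp.
Employment: 0.52 × 2.2 = 1.144 pp.
TFP growth = 8.2 − 7.384 = 0.816%.

0.82%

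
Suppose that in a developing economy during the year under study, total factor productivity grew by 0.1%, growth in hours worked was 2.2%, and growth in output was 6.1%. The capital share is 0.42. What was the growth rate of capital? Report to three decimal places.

Labor's share = 1 − 0.42 = 0.58.
gY = gA + 0.58×2.2 + 0.42×g.
0.42×g = 6.1 − 0.1 − 1.276 = 4.724.
g = 4.724 / 0.42 = 11.24762%.

Capital grew 11.248%.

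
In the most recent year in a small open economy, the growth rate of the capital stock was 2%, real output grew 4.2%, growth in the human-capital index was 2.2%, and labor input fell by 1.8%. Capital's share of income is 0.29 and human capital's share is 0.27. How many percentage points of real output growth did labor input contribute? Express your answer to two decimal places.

Labor's share = 1 − 0.29 − 0.27 = 0.44.
Contribution = share × growth = 0.44 × (-1.8) = -0.792 pp.

-0.79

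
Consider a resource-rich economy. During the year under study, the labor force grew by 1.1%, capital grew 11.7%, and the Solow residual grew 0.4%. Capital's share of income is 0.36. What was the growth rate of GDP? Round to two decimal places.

Labor's share = 1 − 0.36 = 0.64.
Capital: 0.36 × 11.7 = 4.212 pp.
The labor force: 0.64 × 1.1 = 0.704 pp.
Output growth = 0.4 + 4.916 = 5.316%.

GDP growth was 5.32%.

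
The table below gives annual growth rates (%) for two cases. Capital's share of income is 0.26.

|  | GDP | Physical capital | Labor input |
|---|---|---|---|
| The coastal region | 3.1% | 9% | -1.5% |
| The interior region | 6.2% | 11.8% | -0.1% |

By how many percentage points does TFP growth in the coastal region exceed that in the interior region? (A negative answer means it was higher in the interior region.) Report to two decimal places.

-1.34 percentage points

Labor's share = 1 − 0.26 = 0.74.
The coastal region: TFP = 3.1 − 2.34 + 1.11 = 1.87%.
The interior region: TFP = 6.2 − 3.068 + 0.074 = 3.206%.
Difference = 1.87 − (3.206) = -1.336 pp.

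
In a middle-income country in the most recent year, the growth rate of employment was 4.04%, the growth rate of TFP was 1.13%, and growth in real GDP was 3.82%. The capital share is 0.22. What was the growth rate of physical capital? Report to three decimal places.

Labor's share = 1 − 0.22 = 0.78.
gY = gA + 0.78×4.04 + 0.22×g.
0.22×g = 3.82 − 1.13 − 3.1512 = -0.4612.
g = -0.4612 / 0.22 = -2.09636%.

-2.096%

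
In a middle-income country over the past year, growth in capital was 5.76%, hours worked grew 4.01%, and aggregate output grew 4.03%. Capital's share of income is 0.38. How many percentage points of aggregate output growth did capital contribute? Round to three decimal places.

2.189

Contribution = share × growth = 0.38 × 5.76 = 2.1888 pp.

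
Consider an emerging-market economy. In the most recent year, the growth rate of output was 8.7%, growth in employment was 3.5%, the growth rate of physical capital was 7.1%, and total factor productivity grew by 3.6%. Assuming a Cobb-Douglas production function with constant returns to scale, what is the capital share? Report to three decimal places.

gY = gA + α·gK + (1−α)·gL, so gY − gA − gL = α(gK − gL).
8.7 − 3.6 − 3.5 = α × (7.1 − 3.5).
1.6 = 3.6 α, so α = 0.44444.

The capital share is 0.444.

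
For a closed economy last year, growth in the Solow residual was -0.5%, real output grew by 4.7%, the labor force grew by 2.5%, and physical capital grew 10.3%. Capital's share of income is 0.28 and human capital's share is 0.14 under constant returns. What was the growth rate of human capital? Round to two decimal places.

Labor's share = 1 − 0.28 − 0.14 = 0.58.
gY = gA + 0.28×10.3 + 0.58×2.5 + 0.14×g.
0.14×g = 4.7 + 0.5 − 4.334 = 0.866.
g = 0.866 / 0.14 = 6.1857%.

6.19%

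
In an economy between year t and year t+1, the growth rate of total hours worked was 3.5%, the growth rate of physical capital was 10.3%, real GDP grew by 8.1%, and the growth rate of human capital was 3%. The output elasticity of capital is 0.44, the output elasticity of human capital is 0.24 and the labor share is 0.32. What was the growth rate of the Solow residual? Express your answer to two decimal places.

Labor's share = 1 − 0.44 − 0.24 = 0.32.
Physical capital: 0.44 × 10.3 = 4.532 pp.
Human capital: 0.24 × 3 = 0.72 pp.
Total hours worked: 0.32 × 3.5 = 1.12 pp.
TFP growth = 8.1 − 6.372 = 1.728%.

The Solow residual grew 1.73%.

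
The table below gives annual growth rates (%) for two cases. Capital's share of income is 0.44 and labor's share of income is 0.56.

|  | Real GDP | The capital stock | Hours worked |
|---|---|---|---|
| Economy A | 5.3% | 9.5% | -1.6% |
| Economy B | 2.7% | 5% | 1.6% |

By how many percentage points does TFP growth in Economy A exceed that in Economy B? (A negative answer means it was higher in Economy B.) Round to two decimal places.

2.41 percentage points

Labor's share = 1 − 0.44 = 0.56.
Economy A: TFP = 5.3 − 4.18 + 0.896 = 2.016%.
Economy B: TFP = 2.7 − 2.2 − 0.896 = -0.396%.
Difference = 2.016 − (-0.396) = 2.412 pp.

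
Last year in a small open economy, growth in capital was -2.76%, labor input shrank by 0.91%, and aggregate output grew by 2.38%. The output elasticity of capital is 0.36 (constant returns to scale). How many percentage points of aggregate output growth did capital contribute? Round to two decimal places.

Contribution = share × growth = 0.36 × (-2.76) = -0.9936 pp.

-0.99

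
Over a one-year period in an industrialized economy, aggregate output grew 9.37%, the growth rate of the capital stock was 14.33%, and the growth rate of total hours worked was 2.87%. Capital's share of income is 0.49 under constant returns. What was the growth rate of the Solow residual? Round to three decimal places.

0.885%

Labor's share = 1 − 0.49 = 0.51.
The capital stock: 0.49 × 14.33 = 7.0217 pp.
Total hours worked: 0.51 × 2.87 = 1.4637 pp.
TFP growth = 9.37 − 8.4854 = 0.8846%.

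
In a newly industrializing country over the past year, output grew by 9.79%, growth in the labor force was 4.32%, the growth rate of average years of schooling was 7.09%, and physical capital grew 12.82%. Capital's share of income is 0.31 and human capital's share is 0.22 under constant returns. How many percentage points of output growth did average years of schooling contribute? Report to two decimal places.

1.56 percentage points

Contribution = share × growth = 0.22 × 7.09 = 1.5598 pp.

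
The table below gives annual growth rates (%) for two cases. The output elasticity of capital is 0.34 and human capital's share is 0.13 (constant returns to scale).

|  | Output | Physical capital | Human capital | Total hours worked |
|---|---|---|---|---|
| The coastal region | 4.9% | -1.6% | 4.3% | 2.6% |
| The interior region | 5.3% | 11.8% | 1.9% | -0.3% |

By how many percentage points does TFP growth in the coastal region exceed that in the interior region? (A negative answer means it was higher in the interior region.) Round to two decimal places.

Labor's share = 1 − 0.34 − 0.13 = 0.53.
The coastal region: TFP = 4.9 + 0.544 − 0.559 − 1.378 = 3.507%.
The interior region: TFP = 5.3 − 4.012 − 0.247 + 0.159 = 1.2%.
Difference = 3.507 − (1.2) = 2.307 pp.

2.31 percentage points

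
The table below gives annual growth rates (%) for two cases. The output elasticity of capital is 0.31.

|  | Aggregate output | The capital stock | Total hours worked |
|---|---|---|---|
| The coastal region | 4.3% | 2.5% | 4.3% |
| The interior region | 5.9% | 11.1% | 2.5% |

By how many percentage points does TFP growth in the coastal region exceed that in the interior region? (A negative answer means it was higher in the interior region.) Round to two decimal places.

-0.18 percentage points

Labor's share = 1 − 0.31 = 0.69.
The coastal region: TFP = 4.3 − 0.775 − 2.967 = 0.558%.
The interior region: TFP = 5.9 − 3.441 − 1.725 = 0.734%.
Difference = 0.558 − (0.734) = -0.176 pp.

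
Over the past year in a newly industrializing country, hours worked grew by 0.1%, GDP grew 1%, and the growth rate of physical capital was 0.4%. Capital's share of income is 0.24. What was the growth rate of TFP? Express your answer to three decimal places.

Labor's share = 1 − 0.24 = 0.76.
Physical capital: 0.24 × 0.4 = 0.096 pp.
Hours worked: 0.76 × 0.1 = 0.076 pp.
TFP growth = 1 − 0.172 = 0.828%.

0.828%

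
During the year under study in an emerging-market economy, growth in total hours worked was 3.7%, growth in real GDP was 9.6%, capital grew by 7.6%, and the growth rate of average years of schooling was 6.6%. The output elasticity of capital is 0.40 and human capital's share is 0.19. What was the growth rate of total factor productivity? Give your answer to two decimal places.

Total factor productivity grew 3.79%.

Labor's share = 1 − 0.4 − 0.19 = 0.41.
Capital: 0.4 × 7.6 = 3.04 pp.
Average years of schooling: 0.19 × 6.6 = 1.254 pp.
Total hours worked: 0.41 × 3.7 = 1.517 pp.
TFP growth = 9.6 − 5.811 = 3.789%.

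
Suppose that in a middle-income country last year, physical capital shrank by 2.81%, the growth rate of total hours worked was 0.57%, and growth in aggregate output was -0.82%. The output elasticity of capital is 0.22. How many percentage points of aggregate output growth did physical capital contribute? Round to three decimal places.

Contribution = share × growth = 0.22 × (-2.81) = -0.6182 pp.

-0.618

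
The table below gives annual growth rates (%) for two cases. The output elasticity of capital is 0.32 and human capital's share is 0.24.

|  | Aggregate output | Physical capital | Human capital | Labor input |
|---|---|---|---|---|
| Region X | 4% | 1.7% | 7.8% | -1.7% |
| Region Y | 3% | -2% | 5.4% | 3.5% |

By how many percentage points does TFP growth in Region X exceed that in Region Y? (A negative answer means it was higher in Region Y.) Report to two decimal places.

1.53 percentage points

Labor's share = 1 − 0.32 − 0.24 = 0.44.
Region X: TFP = 4 − 0.544 − 1.872 + 0.748 = 2.332%.
Region Y: TFP = 3 + 0.64 − 1.296 − 1.54 = 0.804%.
Difference = 2.332 − (0.804) = 1.528 pp.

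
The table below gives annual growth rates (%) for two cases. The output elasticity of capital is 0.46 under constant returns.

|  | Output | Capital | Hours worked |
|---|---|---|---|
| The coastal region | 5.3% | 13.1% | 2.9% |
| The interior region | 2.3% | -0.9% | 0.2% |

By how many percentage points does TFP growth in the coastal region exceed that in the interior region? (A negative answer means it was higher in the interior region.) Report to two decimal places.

-4.90 percentage points

Labor's share = 1 − 0.46 = 0.54.
The coastal region: TFP = 5.3 − 6.026 − 1.566 = -2.292%.
The interior region: TFP = 2.3 + 0.414 − 0.108 = 2.606%.
Difference = -2.292 − (2.606) = -4.898 pp.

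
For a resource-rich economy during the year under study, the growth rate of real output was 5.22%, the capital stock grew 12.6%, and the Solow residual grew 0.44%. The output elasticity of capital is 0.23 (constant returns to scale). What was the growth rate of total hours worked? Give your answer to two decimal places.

2.44%

Labor's share = 1 − 0.23 = 0.77.
gY = gA + 0.23×12.6 + 0.77×g.
0.77×g = 5.22 − 0.44 − 2.898 = 1.882.
g = 1.882 / 0.77 = 2.4442%.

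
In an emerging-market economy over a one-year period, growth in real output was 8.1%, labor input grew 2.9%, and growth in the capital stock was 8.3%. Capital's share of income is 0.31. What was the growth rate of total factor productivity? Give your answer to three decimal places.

Total factor productivity growth was 3.526%.

Labor's share = 1 − 0.31 = 0.69.
The capital stock: 0.31 × 8.3 = 2.573 pp.
Labor input: 0.69 × 2.9 = 2.001 pp.
TFP growth = 8.1 − 4.574 = 3.526%.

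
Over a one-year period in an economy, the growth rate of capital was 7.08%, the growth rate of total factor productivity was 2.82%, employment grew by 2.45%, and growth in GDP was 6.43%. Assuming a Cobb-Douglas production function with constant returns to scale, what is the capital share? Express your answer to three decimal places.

gY = gA + α·gK + (1−α)·gL, so gY − gA − gL = α(gK − gL).
6.43 − 2.82 − 2.45 = α × (7.08 − 2.45).
1.16 = 4.63 α, so α = 0.25054.

0.251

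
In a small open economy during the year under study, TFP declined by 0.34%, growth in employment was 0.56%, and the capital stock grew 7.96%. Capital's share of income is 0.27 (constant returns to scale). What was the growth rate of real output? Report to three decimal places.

Labor's share = 1 − 0.27 = 0.73.
The capital stock: 0.27 × 7.96 = 2.1492 pp.
Employment: 0.73 × 0.56 = 0.4088 pp.
Output growth = -0.34 + 2.558 = 2.218%.

2.218%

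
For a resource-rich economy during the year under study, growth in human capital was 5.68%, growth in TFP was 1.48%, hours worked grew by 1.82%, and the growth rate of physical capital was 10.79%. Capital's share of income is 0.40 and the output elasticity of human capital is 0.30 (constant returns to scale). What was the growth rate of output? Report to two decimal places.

8.05%

Labor's share = 1 − 0.4 − 0.3 = 0.3.
Physical capital: 0.4 × 10.79 = 4.316 pp.
Human capital: 0.3 × 5.68 = 1.704 pp.
Hours worked: 0.3 × 1.82 = 0.546 pp.
Output growth = 1.48 + 6.566 = 8.046%.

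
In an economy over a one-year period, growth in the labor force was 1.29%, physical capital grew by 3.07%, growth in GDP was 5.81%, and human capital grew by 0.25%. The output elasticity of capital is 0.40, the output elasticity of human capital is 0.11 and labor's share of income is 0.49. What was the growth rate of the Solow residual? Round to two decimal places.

Labor's share = 1 − 0.4 − 0.11 = 0.49.
Physical capital: 0.4 × 3.07 = 1.228 pp.
Human capital: 0.11 × 0.25 = 0.0275 pp.
The labor force: 0.49 × 1.29 = 0.6321 pp.
TFP growth = 5.81 − 1.8876 = 3.9224%.

3.92%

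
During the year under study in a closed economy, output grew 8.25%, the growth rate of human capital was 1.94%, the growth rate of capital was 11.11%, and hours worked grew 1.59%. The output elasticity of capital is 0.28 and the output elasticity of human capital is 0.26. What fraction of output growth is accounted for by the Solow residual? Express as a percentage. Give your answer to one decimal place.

47.3%

Labor's share = 1 − 0.28 − 0.26 = 0.46.
Capital: 0.28 × 11.11 = 3.1108 pp.
Human capital: 0.26 × 1.94 = 0.5044 pp.
Hours worked: 0.46 × 1.59 = 0.7314 pp.
TFP growth = 8.25 − 4.3466 = 3.9034%.
TFP share of growth = 3.9034 / 8.25 × 100 = 47.314%.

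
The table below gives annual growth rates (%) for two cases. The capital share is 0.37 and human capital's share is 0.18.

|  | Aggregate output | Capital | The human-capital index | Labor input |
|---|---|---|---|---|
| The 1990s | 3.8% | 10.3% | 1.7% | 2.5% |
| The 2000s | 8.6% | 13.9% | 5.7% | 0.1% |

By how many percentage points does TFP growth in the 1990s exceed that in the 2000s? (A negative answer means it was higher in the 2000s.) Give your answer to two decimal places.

-3.83 percentage points

Labor's share = 1 − 0.37 − 0.18 = 0.45.
The 1990s: TFP = 3.8 − 3.811 − 0.306 − 1.125 = -1.442%.
The 2000s: TFP = 8.6 − 5.143 − 1.026 − 0.045 = 2.386%.
Difference = -1.442 − (2.386) = -3.828 pp.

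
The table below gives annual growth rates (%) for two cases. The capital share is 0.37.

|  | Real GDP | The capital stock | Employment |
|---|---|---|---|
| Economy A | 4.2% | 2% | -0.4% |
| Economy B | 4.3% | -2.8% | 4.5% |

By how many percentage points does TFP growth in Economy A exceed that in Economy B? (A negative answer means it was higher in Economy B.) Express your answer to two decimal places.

1.21 percentage points

Labor's share = 1 − 0.37 = 0.63.
Economy A: TFP = 4.2 − 0.74 + 0.252 = 3.712%.
Economy B: TFP = 4.3 + 1.036 − 2.835 = 2.501%.
Difference = 3.712 − (2.501) = 1.211 pp.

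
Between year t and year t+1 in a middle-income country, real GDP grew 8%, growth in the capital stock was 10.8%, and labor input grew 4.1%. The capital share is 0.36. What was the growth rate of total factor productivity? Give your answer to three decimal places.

Labor's share = 1 − 0.36 = 0.64.
The capital stock: 0.36 × 10.8 = 3.888 pp.
Labor input: 0.64 × 4.1 = 2.624 pp.
TFP growth = 8 − 6.512 = 1.488%.

1.488%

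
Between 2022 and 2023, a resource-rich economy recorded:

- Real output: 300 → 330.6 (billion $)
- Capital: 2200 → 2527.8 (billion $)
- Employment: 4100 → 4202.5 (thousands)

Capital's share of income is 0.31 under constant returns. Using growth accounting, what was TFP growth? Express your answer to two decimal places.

Real output growth = (330.6 − 300) / 300 = 10.2%.
Capital growth = (2527.8 − 2200) / 2200 = 14.9%.
Employment growth = (4202.5 − 4100) / 4100 = 2.5%.
Labor's share = 1 − 0.31 = 0.69.
Capital: 0.31 × 14.9 = 4.619 pp.
Employment: 0.69 × 2.5 = 1.725 pp.
TFP growth = 10.2 − 6.344 = 3.856%.

TFP grew 3.86%.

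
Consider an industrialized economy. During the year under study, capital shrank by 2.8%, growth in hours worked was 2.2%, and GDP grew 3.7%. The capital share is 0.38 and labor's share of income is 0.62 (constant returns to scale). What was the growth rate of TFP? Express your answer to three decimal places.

3.400%

Labor's share = 1 − 0.38 = 0.62.
Capital: 0.38 × (-2.8) = -1.064 pp.
Hours worked: 0.62 × 2.2 = 1.364 pp.
TFP growth = 3.7 − 0.3 = 3.4%.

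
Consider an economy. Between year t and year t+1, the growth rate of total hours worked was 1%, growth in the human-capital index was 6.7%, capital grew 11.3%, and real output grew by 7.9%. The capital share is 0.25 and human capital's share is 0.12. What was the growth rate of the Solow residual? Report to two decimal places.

Labor's share = 1 − 0.25 − 0.12 = 0.63.
Capital: 0.25 × 11.3 = 2.825 pp.
The human-capital index: 0.12 × 6.7 = 0.804 pp.
Total hours worked: 0.63 × 1 = 0.63 pp.
TFP growth = 7.9 − 4.259 = 3.641%.

The Solow residual grew 3.64%.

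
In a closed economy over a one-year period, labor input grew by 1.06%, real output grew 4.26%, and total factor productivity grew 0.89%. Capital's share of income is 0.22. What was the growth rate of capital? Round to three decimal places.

Labor's share = 1 − 0.22 = 0.78.
gY = gA + 0.78×1.06 + 0.22×g.
0.22×g = 4.26 − 0.89 − 0.8268 = 2.5432.
g = 2.5432 / 0.22 = 11.56%.

11.560%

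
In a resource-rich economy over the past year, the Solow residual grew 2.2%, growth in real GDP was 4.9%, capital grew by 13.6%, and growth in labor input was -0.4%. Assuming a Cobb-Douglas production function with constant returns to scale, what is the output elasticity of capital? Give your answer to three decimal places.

The output elasticity of capital is 0.221.

gY = gA + α·gK + (1−α)·gL, so gY − gA − gL = α(gK − gL).
4.9 − 2.2 + 0.4 = α × (13.6 − (-0.4)).
3.1 = 14 α, so α = 0.22143.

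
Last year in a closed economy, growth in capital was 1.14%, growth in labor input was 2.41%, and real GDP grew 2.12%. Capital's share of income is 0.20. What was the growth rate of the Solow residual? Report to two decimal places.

-0.04%

Labor's share = 1 − 0.2 = 0.8.
Capital: 0.2 × 1.14 = 0.228 pp.
Labor input: 0.8 × 2.41 = 1.928 pp.
TFP growth = 2.12 − 2.156 = -0.036%.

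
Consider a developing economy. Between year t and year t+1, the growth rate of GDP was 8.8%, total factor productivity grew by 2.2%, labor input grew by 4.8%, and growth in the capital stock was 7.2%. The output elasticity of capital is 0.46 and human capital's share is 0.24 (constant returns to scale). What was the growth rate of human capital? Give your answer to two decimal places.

7.70%

Labor's share = 1 − 0.46 − 0.24 = 0.3.
gY = gA + 0.46×7.2 + 0.3×4.8 + 0.24×g.
0.24×g = 8.8 − 2.2 − 4.752 = 1.848.
g = 1.848 / 0.24 = 7.7%.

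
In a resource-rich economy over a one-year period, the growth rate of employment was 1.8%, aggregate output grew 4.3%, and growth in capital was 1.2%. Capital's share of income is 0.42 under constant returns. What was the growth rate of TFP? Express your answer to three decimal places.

2.752%

Labor's share = 1 − 0.42 = 0.58.
Capital: 0.42 × 1.2 = 0.504 pp.
Employment: 0.58 × 1.8 = 1.044 pp.
TFP growth = 4.3 − 1.548 = 2.752%.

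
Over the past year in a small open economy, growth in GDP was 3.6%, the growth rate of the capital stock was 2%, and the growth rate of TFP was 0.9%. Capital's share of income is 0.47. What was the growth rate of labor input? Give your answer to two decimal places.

Labor input growth was 3.32%.

Labor's share = 1 − 0.47 = 0.53.
gY = gA + 0.47×2 + 0.53×g.
0.53×g = 3.6 − 0.9 − 0.94 = 1.76.
g = 1.76 / 0.53 = 3.3208%.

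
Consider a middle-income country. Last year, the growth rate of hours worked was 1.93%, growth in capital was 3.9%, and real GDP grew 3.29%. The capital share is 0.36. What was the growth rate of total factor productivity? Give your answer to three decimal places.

Labor's share = 1 − 0.36 = 0.64.
Capital: 0.36 × 3.9 = 1.404 pp.
Hours worked: 0.64 × 1.93 = 1.2352 pp.
TFP growth = 3.29 − 2.6392 = 0.6508%.

0.651%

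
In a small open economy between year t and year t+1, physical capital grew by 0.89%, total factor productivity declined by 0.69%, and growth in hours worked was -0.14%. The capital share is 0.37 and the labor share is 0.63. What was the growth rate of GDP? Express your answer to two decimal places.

Labor's share = 1 − 0.37 = 0.63.
Physical capital: 0.37 × 0.89 = 0.3293 pp.
Hours worked: 0.63 × (-0.14) = -0.0882 pp.
Output growth = -0.69 + 0.2411 = -0.4489%.

-0.45%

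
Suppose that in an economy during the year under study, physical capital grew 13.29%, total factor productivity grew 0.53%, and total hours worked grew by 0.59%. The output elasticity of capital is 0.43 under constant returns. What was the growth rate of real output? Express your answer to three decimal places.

6.581%

Labor's share = 1 − 0.43 = 0.57.
Physical capital: 0.43 × 13.29 = 5.7147 pp.
Total hours worked: 0.57 × 0.59 = 0.3363 pp.
Output growth = 0.53 + 6.051 = 6.581%.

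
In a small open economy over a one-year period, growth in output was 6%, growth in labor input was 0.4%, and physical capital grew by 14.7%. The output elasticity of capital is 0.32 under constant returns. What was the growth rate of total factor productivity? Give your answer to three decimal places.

1.024%

Labor's share = 1 − 0.32 = 0.68.
Physical capital: 0.32 × 14.7 = 4.704 pp.
Labor input: 0.68 × 0.4 = 0.272 pp.
TFP growth = 6 − 4.976 = 1.024%.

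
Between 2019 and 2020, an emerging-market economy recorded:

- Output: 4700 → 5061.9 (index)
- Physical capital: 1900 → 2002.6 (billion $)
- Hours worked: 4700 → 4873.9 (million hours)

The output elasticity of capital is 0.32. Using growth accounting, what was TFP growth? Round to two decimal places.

Output growth = (5061.9 − 4700) / 4700 = 7.7%.
Physical capital growth = (2002.6 − 1900) / 1900 = 5.4%.
Hours worked growth = (4873.9 − 4700) / 4700 = 3.7%.
Labor's share = 1 − 0.32 = 0.68.
Physical capital: 0.32 × 5.4 = 1.728 pp.
Hours worked: 0.68 × 3.7 = 2.516 pp.
TFP growth = 7.7 − 4.244 = 3.456%.

TFP growth was 3.46%.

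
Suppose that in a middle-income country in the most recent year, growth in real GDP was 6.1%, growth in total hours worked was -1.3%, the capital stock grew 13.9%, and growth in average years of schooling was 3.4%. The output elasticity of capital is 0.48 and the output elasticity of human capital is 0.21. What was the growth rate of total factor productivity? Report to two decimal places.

-0.88%

Labor's share = 1 − 0.48 − 0.21 = 0.31.
The capital stock: 0.48 × 13.9 = 6.672 pp.
Average years of schooling: 0.21 × 3.4 = 0.714 pp.
Total hours worked: 0.31 × (-1.3) = -0.403 pp.
TFP growth = 6.1 − 6.983 = -0.883%.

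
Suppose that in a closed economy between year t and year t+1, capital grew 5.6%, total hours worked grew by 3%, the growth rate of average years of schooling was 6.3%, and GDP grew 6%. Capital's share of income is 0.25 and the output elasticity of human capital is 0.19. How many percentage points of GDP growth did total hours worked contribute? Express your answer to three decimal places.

1.680 pp

Labor's share = 1 − 0.25 − 0.19 = 0.56.
Contribution = share × growth = 0.56 × 3 = 1.68 pp.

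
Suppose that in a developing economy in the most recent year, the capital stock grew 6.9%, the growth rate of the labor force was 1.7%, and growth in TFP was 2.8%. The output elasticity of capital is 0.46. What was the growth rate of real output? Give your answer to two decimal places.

Real output grew 6.89%.

Labor's share = 1 − 0.46 = 0.54.
The capital stock: 0.46 × 6.9 = 3.174 pp.
The labor force: 0.54 × 1.7 = 0.918 pp.
Output growth = 2.8 + 4.092 = 6.892%.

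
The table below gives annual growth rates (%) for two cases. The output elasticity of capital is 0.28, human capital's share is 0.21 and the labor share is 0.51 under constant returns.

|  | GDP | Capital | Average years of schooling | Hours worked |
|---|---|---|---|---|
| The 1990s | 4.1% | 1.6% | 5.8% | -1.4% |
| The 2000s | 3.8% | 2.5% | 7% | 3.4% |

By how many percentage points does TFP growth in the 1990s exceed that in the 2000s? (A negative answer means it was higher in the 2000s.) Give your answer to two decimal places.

3.25 percentage points

Labor's share = 1 − 0.28 − 0.21 = 0.51.
The 1990s: TFP = 4.1 − 0.448 − 1.218 + 0.714 = 3.148%.
The 2000s: TFP = 3.8 − 0.7 − 1.47 − 1.734 = -0.104%.
Difference = 3.148 − (-0.104) = 3.252 pp.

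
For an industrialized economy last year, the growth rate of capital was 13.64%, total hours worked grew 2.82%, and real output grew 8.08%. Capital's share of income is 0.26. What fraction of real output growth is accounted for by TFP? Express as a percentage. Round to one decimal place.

Labor's share = 1 − 0.26 = 0.74.
Capital: 0.26 × 13.64 = 3.5464 pp.
Total hours worked: 0.74 × 2.82 = 2.0868 pp.
TFP growth = 8.08 − 5.6332 = 2.4468%.
TFP share of growth = 2.4468 / 8.08 × 100 = 30.282%.

30.3%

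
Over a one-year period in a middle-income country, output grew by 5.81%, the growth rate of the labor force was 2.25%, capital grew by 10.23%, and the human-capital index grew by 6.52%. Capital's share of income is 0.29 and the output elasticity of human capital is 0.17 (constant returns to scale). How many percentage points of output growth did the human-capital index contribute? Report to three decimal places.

1.108

Contribution = share × growth = 0.17 × 6.52 = 1.1084 pp.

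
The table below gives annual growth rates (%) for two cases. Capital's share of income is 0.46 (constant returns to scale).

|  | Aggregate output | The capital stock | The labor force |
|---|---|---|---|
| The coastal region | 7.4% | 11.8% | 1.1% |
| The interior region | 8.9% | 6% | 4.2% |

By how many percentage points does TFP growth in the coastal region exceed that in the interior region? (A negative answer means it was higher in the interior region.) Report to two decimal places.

Labor's share = 1 − 0.46 = 0.54.
The coastal region: TFP = 7.4 − 5.428 − 0.594 = 1.378%.
The interior region: TFP = 8.9 − 2.76 − 2.268 = 3.872%.
Difference = 1.378 − (3.872) = -2.494 pp.

-2.49 percentage points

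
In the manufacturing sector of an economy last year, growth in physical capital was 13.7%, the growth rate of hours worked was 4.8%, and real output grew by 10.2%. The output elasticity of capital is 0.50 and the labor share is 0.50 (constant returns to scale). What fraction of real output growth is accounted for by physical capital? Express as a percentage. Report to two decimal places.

Physical capital contributed 0.5 × 13.7 = 6.85 pp.
Share of growth = 6.85 / 10.2 × 100 = 67.1569%.

67.16%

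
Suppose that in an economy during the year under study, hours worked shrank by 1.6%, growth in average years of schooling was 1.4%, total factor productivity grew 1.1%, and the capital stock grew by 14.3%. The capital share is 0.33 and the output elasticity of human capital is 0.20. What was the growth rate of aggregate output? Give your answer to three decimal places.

Labor's share = 1 − 0.33 − 0.2 = 0.47.
The capital stock: 0.33 × 14.3 = 4.719 pp.
Average years of schooling: 0.2 × 1.4 = 0.28 pp.
Hours worked: 0.47 × (-1.6) = -0.752 pp.
Output growth = 1.1 + 4.247 = 5.347%.

5.347%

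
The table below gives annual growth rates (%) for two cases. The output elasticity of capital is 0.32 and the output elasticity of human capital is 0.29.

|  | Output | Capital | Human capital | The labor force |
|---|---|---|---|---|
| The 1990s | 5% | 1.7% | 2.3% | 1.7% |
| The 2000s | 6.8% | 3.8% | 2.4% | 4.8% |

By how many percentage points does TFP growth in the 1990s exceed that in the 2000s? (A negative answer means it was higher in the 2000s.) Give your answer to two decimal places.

Labor's share = 1 − 0.32 − 0.29 = 0.39.
The 1990s: TFP = 5 − 0.544 − 0.667 − 0.663 = 3.126%.
The 2000s: TFP = 6.8 − 1.216 − 0.696 − 1.872 = 3.016%.
Difference = 3.126 − (3.016) = 0.11 pp.

0.11 percentage points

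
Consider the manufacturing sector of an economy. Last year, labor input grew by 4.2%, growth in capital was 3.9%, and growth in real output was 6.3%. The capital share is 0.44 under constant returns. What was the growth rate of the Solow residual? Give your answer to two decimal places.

2.23%

Labor's share = 1 − 0.44 = 0.56.
Capital: 0.44 × 3.9 = 1.716 pp.
Labor input: 0.56 × 4.2 = 2.352 pp.
TFP growth = 6.3 − 4.068 = 2.232%.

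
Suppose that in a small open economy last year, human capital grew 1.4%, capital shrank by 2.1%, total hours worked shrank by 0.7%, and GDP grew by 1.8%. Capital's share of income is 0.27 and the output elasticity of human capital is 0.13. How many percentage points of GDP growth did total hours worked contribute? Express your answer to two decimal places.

Labor's share = 1 − 0.27 − 0.13 = 0.6.
Contribution = share × growth = 0.6 × (-0.7) = -0.42 pp.

-0.42 pp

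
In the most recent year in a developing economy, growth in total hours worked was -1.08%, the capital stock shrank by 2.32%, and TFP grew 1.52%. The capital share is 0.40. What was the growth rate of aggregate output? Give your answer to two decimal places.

Labor's share = 1 − 0.4 = 0.6.
The capital stock: 0.4 × (-2.32) = -0.928 pp.
Total hours worked: 0.6 × (-1.08) = -0.648 pp.
Output growth = 1.52 + (-1.576) = -0.056%.

-0.06%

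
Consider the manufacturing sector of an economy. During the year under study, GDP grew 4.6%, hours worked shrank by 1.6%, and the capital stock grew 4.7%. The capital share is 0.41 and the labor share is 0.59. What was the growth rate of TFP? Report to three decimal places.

Labor's share = 1 − 0.41 = 0.59.
The capital stock: 0.41 × 4.7 = 1.927 pp.
Hours worked: 0.59 × (-1.6) = -0.944 pp.
TFP growth = 4.6 − 0.983 = 3.617%.

3.617%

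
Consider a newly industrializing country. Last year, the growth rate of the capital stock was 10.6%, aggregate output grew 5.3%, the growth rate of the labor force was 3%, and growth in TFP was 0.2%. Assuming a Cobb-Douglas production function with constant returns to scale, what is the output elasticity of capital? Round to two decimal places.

α = 0.28

gY = gA + α·gK + (1−α)·gL, so gY − gA − gL = α(gK − gL).
5.3 − 0.2 − 3 = α × (10.6 − 3).
2.1 = 7.6 α, so α = 0.2763.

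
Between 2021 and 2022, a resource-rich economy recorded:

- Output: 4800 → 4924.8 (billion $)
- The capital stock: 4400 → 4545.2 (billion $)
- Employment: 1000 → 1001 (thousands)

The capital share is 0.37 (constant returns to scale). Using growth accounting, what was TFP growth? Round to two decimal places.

Output growth = (4924.8 − 4800) / 4800 = 2.6%.
The capital stock growth = (4545.2 − 4400) / 4400 = 3.3%.
Employment growth = (1001 − 1000) / 1000 = 0.1%.
Labor's share = 1 − 0.37 = 0.63.
The capital stock: 0.37 × 3.3 = 1.221 pp.
Employment: 0.63 × 0.1 = 0.063 pp.
TFP growth = 2.6 − 1.284 = 1.316%.

TFP grew 1.32%.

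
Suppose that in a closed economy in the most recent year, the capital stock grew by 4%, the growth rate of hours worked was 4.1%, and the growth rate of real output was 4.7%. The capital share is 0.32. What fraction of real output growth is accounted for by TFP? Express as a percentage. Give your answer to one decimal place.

TFP accounted for 13.4% of growth.

Labor's share = 1 − 0.32 = 0.68.
The capital stock: 0.32 × 4 = 1.28 pp.
Hours worked: 0.68 × 4.1 = 2.788 pp.
TFP growth = 4.7 − 4.068 = 0.632%.
TFP share of growth = 0.632 / 4.7 × 100 = 13.447%.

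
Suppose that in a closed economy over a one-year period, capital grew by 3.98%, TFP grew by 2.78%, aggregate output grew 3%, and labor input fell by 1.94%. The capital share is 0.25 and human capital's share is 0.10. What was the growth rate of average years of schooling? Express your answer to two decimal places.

Average years of schooling growth was 4.86%.

Labor's share = 1 − 0.25 − 0.1 = 0.65.
gY = gA + 0.25×3.98 + 0.65×(-1.94) + 0.1×g.
0.1×g = 3 − 2.78 + 0.266 = 0.486.
g = 0.486 / 0.1 = 4.86%.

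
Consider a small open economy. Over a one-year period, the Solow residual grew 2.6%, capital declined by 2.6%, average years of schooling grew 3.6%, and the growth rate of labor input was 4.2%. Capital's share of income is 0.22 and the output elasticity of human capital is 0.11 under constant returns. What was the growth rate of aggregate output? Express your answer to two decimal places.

Labor's share = 1 − 0.22 − 0.11 = 0.67.
Capital: 0.22 × (-2.6) = -0.572 pp.
Average years of schooling: 0.11 × 3.6 = 0.396 pp.
Labor input: 0.67 × 4.2 = 2.814 pp.
Output growth = 2.6 + 2.638 = 5.238%.

5.24%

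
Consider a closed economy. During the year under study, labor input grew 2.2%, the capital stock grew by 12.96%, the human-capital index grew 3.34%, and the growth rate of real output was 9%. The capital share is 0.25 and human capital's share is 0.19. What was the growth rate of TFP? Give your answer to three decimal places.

Labor's share = 1 − 0.25 − 0.19 = 0.56.
The capital stock: 0.25 × 12.96 = 3.24 pp.
The human-capital index: 0.19 × 3.34 = 0.6346 pp.
Labor input: 0.56 × 2.2 = 1.232 pp.
TFP growth = 9 − 5.1066 = 3.8934%.

TFP growth was 3.893%.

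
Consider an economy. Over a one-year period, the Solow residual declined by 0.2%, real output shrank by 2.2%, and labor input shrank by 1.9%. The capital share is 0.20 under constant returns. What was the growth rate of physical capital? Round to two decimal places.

-2.40%

Labor's share = 1 − 0.2 = 0.8.
gY = gA + 0.8×(-1.9) + 0.2×g.
0.2×g = -2.2 + 0.2 + 1.52 = -0.48.
g = -0.48 / 0.2 = -2.4%.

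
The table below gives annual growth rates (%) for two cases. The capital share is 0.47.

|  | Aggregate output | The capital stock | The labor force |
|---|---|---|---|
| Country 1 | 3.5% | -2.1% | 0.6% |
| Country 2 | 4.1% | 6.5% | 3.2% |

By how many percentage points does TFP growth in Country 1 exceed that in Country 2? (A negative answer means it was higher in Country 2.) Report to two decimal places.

Labor's share = 1 − 0.47 = 0.53.
Country 1: TFP = 3.5 + 0.987 − 0.318 = 4.169%.
Country 2: TFP = 4.1 − 3.055 − 1.696 = -0.651%.
Difference = 4.169 − (-0.651) = 4.82 pp.

4.82 percentage points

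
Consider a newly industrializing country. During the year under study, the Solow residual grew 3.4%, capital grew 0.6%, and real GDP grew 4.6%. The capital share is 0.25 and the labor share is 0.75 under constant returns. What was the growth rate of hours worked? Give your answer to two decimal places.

Labor's share = 1 − 0.25 = 0.75.
gY = gA + 0.25×0.6 + 0.75×g.
0.75×g = 4.6 − 3.4 − 0.15 = 1.05.
g = 1.05 / 0.75 = 1.4%.

Hours worked grew 1.40%.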